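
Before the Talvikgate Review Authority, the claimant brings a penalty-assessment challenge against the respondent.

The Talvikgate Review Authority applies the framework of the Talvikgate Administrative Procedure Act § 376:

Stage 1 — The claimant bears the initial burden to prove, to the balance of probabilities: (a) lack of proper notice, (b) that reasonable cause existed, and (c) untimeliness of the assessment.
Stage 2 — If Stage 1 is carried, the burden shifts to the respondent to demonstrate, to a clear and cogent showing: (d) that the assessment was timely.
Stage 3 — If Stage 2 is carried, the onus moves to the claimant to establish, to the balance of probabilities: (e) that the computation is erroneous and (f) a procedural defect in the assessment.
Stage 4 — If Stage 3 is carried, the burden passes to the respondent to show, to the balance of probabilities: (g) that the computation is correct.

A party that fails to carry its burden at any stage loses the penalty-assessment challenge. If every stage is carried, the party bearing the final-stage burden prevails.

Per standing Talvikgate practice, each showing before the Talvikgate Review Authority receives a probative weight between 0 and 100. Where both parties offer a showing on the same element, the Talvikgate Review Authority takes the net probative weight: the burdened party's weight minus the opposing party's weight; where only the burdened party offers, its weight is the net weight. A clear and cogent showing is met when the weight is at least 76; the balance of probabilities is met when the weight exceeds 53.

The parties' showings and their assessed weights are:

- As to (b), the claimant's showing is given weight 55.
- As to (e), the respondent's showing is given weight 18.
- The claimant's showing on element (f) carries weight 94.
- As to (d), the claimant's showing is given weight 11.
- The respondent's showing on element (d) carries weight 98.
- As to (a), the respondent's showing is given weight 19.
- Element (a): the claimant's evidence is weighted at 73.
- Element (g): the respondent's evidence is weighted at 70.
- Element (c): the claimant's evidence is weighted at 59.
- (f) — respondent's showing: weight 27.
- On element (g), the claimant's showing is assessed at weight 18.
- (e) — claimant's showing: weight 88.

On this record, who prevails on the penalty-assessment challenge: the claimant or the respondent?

Stage 1 — burden on claimant; standard: the balance of probabilities (weight exceeds 53).
    (a): 73 − 19 = 54 > 53 [met]
    (b): 55 > 53 [met]
    (c): 59 > 53 [met]
  All elements met. The burden passes to the respondent.
Stage 2 — burden on respondent; standard: a clear and cogent showing (weight is at least 76).
    (d): 98 − 11 = 87 ≥ 76 [met]
  Stage 2 is satisfied; the onus moves to the claimant.
Stage 3 — burden on claimant; standard: the balance of probabilities (weight exceeds 53).
    (e): 88 − 18 = 70 > 53 [met]
    (f): 94 − 27 = 67 > 53 [met]
  All elements met. The burden passes to the respondent.
Stage 4 — burden on respondent; standard: the balance of probabilities (weight exceeds 53).
    (g): 70 − 18 = 52 ≤ 53 [not met]
  Stage 4 not carried; the respondent fails its burden.
The analysis ends at Stage 4; the claimant prevails.

claimant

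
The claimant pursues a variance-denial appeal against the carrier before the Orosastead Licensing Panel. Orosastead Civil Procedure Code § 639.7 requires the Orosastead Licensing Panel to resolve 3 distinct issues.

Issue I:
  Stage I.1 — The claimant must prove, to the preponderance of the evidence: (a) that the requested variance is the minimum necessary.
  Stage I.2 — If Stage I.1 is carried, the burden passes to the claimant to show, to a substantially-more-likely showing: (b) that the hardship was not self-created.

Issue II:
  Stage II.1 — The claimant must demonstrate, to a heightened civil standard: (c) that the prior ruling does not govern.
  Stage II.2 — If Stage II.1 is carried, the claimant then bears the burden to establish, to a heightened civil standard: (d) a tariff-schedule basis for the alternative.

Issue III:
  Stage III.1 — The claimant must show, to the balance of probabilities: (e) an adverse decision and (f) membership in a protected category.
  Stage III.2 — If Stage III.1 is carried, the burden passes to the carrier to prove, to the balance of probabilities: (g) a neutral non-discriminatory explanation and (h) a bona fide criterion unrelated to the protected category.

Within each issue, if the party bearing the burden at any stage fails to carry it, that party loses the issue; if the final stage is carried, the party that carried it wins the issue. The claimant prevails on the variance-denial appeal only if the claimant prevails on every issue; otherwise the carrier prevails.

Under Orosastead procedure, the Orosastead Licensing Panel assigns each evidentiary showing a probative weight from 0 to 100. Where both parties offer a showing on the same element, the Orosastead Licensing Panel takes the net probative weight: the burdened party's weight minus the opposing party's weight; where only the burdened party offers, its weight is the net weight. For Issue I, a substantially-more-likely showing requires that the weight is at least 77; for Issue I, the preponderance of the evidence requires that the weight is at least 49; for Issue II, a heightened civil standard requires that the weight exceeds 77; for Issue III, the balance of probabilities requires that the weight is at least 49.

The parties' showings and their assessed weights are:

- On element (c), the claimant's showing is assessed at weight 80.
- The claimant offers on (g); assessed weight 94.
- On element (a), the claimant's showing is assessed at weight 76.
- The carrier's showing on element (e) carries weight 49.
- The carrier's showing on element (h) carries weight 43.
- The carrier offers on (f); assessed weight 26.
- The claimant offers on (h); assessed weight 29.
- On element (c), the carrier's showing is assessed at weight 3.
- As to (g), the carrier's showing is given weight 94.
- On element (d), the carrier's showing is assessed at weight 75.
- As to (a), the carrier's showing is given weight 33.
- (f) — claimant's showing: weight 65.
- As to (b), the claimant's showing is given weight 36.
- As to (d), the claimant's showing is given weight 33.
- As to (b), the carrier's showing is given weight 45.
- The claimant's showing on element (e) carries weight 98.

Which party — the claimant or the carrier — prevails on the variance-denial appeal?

carrier

— Issue I —
At Stage I.1 the claimant must meet the preponderance of the evidence (weight is at least 49): on (a) the weight is 76 less the opposing 33 gives net 43, < 49, so (a) does not meet the standard.
  Stage I.1 not carried; the claimant fails its burden.
The carrier prevails on this issue.
— Issue II —
Stage II.1 (claimant, a heightened civil standard, weight exceeds 77): (c) net 80−3=77 ≤ 77 — fails.
  Not every element is met, so the claimant fails to carry Stage II.1.
The analysis ends at Stage II.1; the carrier prevails on this issue.
— Issue III —
Stage III.1 (claimant, the balance of probabilities, weight is at least 49): (e) net 98−49=49 ≥ 49 — meets; (f) net 65−26=39 < 49 — fails.
  Not every element is met, so the claimant fails to carry Stage III.1.
The carrier prevails on this issue.
Per-issue: Issue I → carrier; Issue II → carrier; Issue III → carrier. The claimant must prevail on every issue; overall, the carrier prevails.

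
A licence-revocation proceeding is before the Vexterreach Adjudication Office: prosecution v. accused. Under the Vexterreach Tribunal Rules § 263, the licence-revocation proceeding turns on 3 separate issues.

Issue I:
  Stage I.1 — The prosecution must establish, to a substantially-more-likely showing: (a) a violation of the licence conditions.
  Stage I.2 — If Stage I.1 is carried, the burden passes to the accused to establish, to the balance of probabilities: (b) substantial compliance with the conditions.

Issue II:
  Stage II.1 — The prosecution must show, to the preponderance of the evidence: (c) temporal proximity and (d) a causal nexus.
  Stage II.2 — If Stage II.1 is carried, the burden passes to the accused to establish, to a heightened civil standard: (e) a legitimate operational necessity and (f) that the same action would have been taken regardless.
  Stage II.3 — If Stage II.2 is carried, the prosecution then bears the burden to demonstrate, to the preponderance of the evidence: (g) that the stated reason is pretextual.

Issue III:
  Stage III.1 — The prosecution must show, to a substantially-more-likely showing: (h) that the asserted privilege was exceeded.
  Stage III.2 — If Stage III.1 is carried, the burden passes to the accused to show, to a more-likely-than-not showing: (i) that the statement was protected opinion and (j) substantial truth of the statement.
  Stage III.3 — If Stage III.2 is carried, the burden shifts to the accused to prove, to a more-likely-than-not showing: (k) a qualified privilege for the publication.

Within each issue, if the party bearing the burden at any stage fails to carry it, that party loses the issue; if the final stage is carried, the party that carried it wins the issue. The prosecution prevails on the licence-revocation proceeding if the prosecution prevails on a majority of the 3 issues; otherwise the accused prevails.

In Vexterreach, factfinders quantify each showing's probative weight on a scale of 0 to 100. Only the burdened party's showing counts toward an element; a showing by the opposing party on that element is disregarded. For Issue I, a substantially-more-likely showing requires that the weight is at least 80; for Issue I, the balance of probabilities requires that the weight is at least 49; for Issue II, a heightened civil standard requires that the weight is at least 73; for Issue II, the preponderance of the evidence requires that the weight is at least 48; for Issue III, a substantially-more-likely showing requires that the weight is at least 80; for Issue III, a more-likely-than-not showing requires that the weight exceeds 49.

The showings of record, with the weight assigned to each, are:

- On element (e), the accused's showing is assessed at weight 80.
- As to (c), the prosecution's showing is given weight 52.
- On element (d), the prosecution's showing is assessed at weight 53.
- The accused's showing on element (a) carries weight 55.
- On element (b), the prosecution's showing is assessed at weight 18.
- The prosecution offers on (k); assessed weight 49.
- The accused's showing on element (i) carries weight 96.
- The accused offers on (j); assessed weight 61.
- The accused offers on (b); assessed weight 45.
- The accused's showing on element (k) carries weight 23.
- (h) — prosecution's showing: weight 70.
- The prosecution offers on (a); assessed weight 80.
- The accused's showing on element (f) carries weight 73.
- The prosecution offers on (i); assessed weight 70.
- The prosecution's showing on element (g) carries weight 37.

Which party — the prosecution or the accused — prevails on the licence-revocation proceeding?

— Issue I —
Stage I.1 (prosecution, a substantially-more-likely showing, weight is at least 80): (a) 80 (accused's 55 disregarded) ≥ 80 — meets.
  The prosecution carries Stage I.1; the accused now bears the burden.
Stage I.2 (accused, the balance of probabilities, weight is at least 49): (b) 45 (prosecution's 18 disregarded) < 49 — fails.
  The accused does not carry Stage I.2.
So the prosecution prevails on this issue.
— Issue II —
Stage II.1 (prosecution, the preponderance of the evidence, weight is at least 48): (c) 52 ≥ 48 — meets; (d) 53 ≥ 48 — meets.
  The prosecution carries Stage II.1; the accused now bears the burden.
Stage II.2 (accused, a heightened civil standard, weight is at least 73): (e) 80 ≥ 73 — meets; (f) 73 ≥ 73 — meets.
  All elements met. The burden passes to the prosecution.
Stage II.3 (prosecution, the preponderance of the evidence, weight is at least 48): (g) 37 < 48 — fails.
  Stage II.3 not carried; the prosecution fails its burden.
So the accused prevails on this issue.
— Issue III —
Stage III.1 — burden on prosecution; standard: a substantially-more-likely showing (weight is at least 80).
    (h): 70 < 80 [not met]
  Stage III.1 not carried; the prosecution fails its burden.
So the accused prevails on this issue.
Per-issue: Issue I → prosecution; Issue II → accused; Issue III → accused. The prosecution must prevail on a majority of issues; overall, the accused prevails.

accused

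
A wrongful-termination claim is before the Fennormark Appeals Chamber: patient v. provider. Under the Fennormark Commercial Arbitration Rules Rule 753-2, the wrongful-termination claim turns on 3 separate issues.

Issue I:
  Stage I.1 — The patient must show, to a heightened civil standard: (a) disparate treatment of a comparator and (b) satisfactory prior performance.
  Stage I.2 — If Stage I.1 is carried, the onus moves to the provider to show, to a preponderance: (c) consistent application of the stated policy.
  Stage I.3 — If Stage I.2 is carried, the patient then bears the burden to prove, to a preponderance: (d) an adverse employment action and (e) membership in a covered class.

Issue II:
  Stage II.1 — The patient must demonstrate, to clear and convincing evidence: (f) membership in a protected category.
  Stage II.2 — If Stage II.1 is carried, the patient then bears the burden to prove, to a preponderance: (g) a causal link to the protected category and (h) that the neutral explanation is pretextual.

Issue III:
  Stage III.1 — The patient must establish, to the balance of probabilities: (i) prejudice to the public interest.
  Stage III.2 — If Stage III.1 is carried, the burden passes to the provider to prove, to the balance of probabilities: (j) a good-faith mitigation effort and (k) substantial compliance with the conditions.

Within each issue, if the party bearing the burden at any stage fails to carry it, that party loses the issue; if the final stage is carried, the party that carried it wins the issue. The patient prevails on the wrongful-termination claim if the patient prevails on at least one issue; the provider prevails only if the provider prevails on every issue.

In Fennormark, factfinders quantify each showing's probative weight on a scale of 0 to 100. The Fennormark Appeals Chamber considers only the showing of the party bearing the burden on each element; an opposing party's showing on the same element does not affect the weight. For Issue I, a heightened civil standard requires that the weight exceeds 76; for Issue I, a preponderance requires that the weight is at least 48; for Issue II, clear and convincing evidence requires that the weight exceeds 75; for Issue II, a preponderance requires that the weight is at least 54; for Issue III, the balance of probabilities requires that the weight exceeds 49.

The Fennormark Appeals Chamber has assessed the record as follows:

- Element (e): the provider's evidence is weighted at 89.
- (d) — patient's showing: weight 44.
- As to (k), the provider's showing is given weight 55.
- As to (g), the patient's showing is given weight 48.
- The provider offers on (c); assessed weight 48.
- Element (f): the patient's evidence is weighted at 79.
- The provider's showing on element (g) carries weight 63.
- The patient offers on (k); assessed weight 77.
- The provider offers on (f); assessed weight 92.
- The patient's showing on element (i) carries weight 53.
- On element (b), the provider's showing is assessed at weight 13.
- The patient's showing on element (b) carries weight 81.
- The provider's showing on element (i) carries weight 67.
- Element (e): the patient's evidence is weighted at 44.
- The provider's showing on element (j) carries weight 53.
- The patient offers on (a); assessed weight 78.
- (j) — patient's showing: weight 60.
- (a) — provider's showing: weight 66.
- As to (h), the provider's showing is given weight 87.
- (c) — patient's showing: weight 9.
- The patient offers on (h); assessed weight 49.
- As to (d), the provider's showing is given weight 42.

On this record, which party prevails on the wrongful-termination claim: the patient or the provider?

provider

— Issue I —
Stage I.1 — burden on patient; standard: a heightened civil standard (weight exceeds 76).
    (a): 78 (provider's 66 disregarded) > 76 [met]
    (b): 81 (provider's 13 disregarded) > 76 [met]
  Stage I.1 carried; the burden shifts to the provider.
Stage I.2 — burden on provider; standard: a preponderance (weight is at least 48).
    (c): 48 (patient's 9 disregarded) ≥ 48 [met]
  The provider carries Stage I.2; the patient now bears the burden.
Stage I.3 — burden on patient; standard: a preponderance (weight is at least 48).
    (d): 44 (provider's 42 disregarded) < 48 [not met]
    (e): 44 (provider's 89 disregarded) < 48 [not met]
  The patient does not carry Stage I.3.
So the provider prevails on this issue.
— Issue II —
Stage II.1 (patient, clear and convincing evidence, weight exceeds 75): (f) 79 (provider's 92 disregarded) > 75 — meets.
  Stage II.1 is satisfied; the patient continues to bear the burden.
Stage II.2 (patient, a preponderance, weight is at least 54): (g) 48 (provider's 63 disregarded) < 54 — fails; (h) 49 (provider's 87 disregarded) < 54 — fails.
  Not every element is met, so the patient fails to carry Stage II.2.
The provider prevails on this issue.
— Issue III —
Stage III.1 (patient, the balance of probabilities, weight exceeds 49): (i) 53 (provider's 67 disregarded) > 49 — meets.
  The patient carries Stage III.1; the provider now bears the burden.
Stage III.2 (provider, the balance of probabilities, weight exceeds 49): (j) 53 (patient's 60 disregarded) > 49 — meets; (k) 55 (patient's 77 disregarded) > 49 — meets.
  All elements met at the final stage.
Every stage carried; the provider prevails on this issue.
Per-issue: Issue I → provider; Issue II → provider; Issue III → provider. The patient must prevail on at least one issue; overall, the provider prevails.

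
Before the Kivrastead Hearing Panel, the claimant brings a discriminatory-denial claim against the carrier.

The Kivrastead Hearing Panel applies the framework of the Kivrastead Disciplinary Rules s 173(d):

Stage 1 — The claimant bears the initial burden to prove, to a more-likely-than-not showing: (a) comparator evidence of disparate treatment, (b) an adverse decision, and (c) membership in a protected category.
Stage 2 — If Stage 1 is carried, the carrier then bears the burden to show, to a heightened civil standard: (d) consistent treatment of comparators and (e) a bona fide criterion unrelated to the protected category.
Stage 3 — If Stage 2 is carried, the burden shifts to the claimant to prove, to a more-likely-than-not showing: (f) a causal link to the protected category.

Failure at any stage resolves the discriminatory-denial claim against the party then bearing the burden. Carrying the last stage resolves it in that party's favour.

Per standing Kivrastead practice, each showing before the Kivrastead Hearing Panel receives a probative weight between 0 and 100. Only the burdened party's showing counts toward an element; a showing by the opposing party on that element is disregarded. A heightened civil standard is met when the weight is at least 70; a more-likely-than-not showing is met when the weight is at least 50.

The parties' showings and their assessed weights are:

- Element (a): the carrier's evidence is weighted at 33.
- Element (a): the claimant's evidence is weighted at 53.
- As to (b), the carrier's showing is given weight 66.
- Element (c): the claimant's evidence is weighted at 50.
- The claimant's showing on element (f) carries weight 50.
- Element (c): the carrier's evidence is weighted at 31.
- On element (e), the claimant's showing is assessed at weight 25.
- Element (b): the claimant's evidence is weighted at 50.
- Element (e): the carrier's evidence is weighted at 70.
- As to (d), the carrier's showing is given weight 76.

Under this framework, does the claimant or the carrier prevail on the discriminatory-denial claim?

claimant

At Stage 1 the claimant must meet a more-likely-than-not showing (weight is at least 50): on (a) the weight is 53 (the carrier's 33 is given no effect), ≥ 50, so (a) meets the standard; on (b) the weight is 50 (the carrier's 66 is given no effect), which does reach 50, so (b) meets the standard; on (c) the weight is 50 (the carrier's 31 is given no effect), which does reach 50, so (c) meets the standard.
  Stage 1 carried; the burden shifts to the carrier.
At Stage 2 the carrier must meet a heightened civil standard (weight is at least 70): on (d) the weight is 76, which does reach 70, so (d) meets the standard; on (e) the weight is 70 (the claimant's 25 is given no effect), which does reach 70, so (e) meets the standard.
  The carrier carries Stage 2; the claimant now bears the burden.
At Stage 3 the claimant must meet a more-likely-than-not showing (weight is at least 50): on (f) the weight is 50, ≥ 50, so (f) meets the standard.
  The claimant carries the last stage.
With every stage satisfied, the claimant prevails.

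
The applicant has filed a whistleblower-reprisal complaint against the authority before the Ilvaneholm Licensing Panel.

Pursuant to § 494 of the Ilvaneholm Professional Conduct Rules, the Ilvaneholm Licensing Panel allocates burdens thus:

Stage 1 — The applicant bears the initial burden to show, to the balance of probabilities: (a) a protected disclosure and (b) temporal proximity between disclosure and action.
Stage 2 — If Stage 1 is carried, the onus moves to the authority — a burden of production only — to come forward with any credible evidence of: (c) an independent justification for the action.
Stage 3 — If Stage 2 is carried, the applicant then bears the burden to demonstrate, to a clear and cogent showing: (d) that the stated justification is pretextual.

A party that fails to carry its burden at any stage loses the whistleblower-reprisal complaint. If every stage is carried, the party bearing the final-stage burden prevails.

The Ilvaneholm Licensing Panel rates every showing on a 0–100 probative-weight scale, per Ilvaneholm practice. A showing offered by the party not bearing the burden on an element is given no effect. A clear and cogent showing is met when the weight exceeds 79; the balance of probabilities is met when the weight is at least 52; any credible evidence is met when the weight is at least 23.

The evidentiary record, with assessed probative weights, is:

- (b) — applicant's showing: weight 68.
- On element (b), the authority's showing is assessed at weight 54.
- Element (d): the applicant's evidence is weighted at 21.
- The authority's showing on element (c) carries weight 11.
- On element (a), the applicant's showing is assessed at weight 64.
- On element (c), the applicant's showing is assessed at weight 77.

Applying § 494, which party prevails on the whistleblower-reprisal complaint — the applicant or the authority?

At Stage 1 the applicant must meet the balance of probabilities (weight is at least 52): on (a) the weight is 64, ≥ 52, so (a) meets the standard; on (b) the weight is 68 (the authority's 54 is given no effect), which does reach 52, so (b) meets the standard.
  Stage 1 carried; the burden shifts to the authority.
At Stage 2 the authority must meet any credible evidence (weight is at least 23): on (c) the weight is 11 (the applicant's 77 is given no effect), which does not reach 23, so (c) does not meet the standard.
  Stage 2 not carried; the authority fails its burden.
The analysis ends at Stage 2; the applicant prevails.

applicant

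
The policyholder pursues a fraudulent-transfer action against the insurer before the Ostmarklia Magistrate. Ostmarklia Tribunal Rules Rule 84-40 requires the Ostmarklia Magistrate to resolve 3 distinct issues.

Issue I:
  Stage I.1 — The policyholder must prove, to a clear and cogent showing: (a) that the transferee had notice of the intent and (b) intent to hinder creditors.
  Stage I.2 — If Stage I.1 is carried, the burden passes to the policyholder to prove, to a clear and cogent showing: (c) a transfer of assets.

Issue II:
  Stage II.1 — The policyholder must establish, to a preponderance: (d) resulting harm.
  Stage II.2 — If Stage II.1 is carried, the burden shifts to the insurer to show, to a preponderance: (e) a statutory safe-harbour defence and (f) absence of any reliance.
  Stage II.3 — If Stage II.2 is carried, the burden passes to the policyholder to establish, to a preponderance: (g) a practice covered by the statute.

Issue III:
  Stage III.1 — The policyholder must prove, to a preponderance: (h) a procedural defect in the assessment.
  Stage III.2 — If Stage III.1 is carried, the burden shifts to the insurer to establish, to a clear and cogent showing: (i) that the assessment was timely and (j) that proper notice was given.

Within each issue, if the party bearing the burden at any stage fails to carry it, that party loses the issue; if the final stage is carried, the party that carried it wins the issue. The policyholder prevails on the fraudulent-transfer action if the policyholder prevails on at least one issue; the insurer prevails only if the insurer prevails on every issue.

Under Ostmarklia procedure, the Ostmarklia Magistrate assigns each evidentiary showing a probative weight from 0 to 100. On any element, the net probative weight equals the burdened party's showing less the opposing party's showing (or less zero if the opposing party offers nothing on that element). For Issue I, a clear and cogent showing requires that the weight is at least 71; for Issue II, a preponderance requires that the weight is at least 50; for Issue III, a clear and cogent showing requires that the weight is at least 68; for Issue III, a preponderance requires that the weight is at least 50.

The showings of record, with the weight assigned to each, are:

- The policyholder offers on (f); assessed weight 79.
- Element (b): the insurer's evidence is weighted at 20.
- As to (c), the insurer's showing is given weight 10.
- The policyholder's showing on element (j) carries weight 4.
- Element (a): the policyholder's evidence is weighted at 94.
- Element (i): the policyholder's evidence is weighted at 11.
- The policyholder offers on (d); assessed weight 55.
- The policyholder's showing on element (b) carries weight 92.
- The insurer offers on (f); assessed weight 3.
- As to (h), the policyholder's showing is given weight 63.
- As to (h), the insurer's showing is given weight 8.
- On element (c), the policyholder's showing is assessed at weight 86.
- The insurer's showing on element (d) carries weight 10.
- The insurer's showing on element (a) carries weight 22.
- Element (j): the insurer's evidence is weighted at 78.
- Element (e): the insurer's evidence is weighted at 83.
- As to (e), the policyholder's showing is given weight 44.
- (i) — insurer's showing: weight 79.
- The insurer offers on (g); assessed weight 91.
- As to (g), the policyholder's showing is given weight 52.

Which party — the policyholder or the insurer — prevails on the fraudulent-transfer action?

— Issue I —
Stage I.1 — burden on policyholder; standard: a clear and cogent showing (weight is at least 71).
    (a): 94 − 22 = 72 ≥ 71 [met]
    (b): 92 − 20 = 72 ≥ 71 [met]
  Stage I.1 carried; the burden remains with the policyholder.
Stage I.2 — burden on policyholder; standard: a clear and cogent showing (weight is at least 71).
    (c): 86 − 10 = 76 ≥ 71 [met]
  The policyholder carries the last stage.
With every stage satisfied, the policyholder prevails on this issue.
— Issue II —
At Stage II.1 the policyholder must meet a preponderance (weight is at least 50): on (d) the weight is 55 less the opposing 10 gives net 45, which does not reach 50, so (d) does not meet the standard.
  Not every element is met, so the policyholder fails to carry Stage II.1.
So the insurer prevails on this issue.
— Issue III —
Stage III.1 — burden on policyholder; standard: a preponderance (weight is at least 50).
    (h): 63 − 8 = 55 ≥ 50 [met]
  Stage III.1 is satisfied; the onus moves to the insurer.
Stage III.2 — burden on insurer; standard: a clear and cogent showing (weight is at least 68).
    (i): 79 − 11 = 68 ≥ 68 [met]
    (j): 78 − 4 = 74 ≥ 68 [met]
  The insurer carries the last stage.
With every stage satisfied, the insurer prevails on this issue.
Per-issue: Issue I → policyholder; Issue II → insurer; Issue III → insurer. The policyholder must prevail on at least one issue; overall, the policyholder prevails.

policyholder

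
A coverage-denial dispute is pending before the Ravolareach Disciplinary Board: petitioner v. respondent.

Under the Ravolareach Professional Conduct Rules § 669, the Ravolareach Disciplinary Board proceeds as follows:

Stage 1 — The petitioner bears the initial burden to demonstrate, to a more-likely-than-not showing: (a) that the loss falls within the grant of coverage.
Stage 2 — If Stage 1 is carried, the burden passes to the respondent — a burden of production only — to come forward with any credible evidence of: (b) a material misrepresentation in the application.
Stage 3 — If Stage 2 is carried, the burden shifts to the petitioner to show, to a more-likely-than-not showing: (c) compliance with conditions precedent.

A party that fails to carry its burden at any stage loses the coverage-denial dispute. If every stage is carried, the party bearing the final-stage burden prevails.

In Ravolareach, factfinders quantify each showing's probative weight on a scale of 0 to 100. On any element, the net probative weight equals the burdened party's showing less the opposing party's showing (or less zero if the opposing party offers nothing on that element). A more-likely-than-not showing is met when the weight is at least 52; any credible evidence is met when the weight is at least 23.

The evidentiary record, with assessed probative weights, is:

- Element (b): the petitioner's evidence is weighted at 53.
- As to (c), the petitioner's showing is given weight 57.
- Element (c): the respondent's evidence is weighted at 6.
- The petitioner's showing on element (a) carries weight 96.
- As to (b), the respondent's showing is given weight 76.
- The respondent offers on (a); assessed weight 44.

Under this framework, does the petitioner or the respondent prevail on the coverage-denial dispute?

respondent

Stage 1 — burden on petitioner; standard: a more-likely-than-not showing (weight is at least 52).
    (a): 96 − 44 = 52 ≥ 52 [met]
  All elements met. The burden passes to the respondent.
Stage 2 — burden on respondent; standard: any credible evidence (weight is at least 23).
    (b): 76 − 53 = 23 ≥ 23 [met]
  Stage 2 is satisfied; the onus moves to the petitioner.
Stage 3 — burden on petitioner; standard: a more-likely-than-not showing (weight is at least 52).
    (c): 57 − 6 = 51 < 52 [not met]
  The petitioner does not carry Stage 3.
So the respondent prevails.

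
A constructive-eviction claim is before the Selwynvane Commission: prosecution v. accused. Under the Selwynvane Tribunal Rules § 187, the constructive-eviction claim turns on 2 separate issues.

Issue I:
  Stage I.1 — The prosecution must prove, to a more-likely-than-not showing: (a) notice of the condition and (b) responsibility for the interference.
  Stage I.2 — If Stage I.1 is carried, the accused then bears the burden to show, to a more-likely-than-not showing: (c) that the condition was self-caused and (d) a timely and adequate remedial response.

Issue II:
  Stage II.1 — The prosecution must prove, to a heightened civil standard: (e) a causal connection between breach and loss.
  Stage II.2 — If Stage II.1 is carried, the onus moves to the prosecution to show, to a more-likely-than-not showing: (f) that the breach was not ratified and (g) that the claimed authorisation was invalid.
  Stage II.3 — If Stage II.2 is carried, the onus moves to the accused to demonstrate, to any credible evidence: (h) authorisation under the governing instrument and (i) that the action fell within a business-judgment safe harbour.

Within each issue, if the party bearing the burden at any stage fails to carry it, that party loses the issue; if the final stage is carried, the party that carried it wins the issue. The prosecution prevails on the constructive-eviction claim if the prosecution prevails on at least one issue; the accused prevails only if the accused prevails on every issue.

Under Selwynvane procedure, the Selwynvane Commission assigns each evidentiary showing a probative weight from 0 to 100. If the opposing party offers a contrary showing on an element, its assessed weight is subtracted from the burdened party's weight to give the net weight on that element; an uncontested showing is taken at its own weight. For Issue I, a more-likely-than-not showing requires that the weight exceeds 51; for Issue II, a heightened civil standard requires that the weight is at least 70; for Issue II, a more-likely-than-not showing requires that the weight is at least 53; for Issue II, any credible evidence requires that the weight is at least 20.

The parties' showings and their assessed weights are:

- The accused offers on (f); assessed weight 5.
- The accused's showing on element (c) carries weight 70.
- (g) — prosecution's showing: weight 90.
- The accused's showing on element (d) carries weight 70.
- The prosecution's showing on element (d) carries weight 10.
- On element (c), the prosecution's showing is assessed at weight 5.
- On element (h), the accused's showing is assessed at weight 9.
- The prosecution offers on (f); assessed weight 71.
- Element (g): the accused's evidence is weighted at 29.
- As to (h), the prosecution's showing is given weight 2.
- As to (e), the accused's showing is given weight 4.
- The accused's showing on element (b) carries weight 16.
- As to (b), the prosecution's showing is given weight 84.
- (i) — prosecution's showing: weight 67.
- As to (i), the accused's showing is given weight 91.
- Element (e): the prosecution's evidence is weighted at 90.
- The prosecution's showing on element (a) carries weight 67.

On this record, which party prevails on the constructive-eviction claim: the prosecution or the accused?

— Issue I —
At Stage I.1 the prosecution must meet a more-likely-than-not showing (weight exceeds 51): on (a) the weight is 67, which does exceed 51, so (a) meets the standard; on (b) the weight is 84 less the opposing 16 gives net 68, which does exceed 51, so (b) meets the standard.
  All elements met. The burden passes to the accused.
At Stage I.2 the accused must meet a more-likely-than-not showing (weight exceeds 51): on (c) the weight is 70 less the opposing 5 gives net 65, which does exceed 51, so (c) meets the standard; on (d) the weight is 70 less the opposing 10 gives net 60, which does exceed 51, so (d) meets the standard.
  Stage I.2 carried; the final stage is satisfied.
With every stage satisfied, the accused prevails on this issue.
— Issue II —
Stage II.1 — burden on prosecution; standard: a heightened civil standard (weight is at least 70).
    (e): 90 − 4 = 86 ≥ 70 [met]
  All elements met. The prosecution retains the burden for Stage II.2.
Stage II.2 — burden on prosecution; standard: a more-likely-than-not showing (weight is at least 53).
    (f): 71 − 5 = 66 ≥ 53 [met]
    (g): 90 − 29 = 61 ≥ 53 [met]
  Stage II.2 carried; the burden shifts to the accused.
Stage II.3 — burden on accused; standard: any credible evidence (weight is at least 20).
    (h): 9 − 2 = 7 < 20 [not met]
    (i): 91 − 67 = 24 ≥ 20 [met]
  Not every element is met, so the accused fails to carry Stage II.3.
The analysis ends at Stage II.3; the prosecution prevails on this issue.
Per-issue: Issue I → accused; Issue II → prosecution. The prosecution must prevail on at least one issue; overall, the prosecution prevails.

prosecution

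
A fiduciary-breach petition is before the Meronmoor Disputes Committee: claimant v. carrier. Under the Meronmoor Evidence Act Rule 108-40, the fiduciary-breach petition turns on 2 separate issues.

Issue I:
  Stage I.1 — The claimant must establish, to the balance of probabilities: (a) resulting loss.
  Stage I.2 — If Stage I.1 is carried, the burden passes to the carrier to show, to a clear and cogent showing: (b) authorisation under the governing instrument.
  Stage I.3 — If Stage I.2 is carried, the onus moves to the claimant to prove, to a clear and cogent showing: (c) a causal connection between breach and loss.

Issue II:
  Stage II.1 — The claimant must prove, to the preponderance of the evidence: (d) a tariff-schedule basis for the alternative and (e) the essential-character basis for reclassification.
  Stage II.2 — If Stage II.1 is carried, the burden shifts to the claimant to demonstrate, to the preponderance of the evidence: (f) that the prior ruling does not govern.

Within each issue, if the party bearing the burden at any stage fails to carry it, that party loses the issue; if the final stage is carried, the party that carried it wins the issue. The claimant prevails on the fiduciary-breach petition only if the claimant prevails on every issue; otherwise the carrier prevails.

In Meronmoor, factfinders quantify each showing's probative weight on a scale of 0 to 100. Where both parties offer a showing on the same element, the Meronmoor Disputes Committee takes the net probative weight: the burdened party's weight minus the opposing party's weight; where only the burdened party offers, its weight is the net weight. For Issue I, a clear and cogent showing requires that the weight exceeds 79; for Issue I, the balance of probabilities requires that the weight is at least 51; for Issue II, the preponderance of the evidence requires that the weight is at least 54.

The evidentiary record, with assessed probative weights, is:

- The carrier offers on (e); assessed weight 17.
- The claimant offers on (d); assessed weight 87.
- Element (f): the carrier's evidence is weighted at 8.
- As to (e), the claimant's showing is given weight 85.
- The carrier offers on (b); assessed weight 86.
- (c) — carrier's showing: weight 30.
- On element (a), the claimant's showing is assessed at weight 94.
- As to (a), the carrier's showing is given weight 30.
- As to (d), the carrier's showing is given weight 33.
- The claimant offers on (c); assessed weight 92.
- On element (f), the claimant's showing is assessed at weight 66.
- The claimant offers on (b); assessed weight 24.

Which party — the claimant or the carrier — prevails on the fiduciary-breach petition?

— Issue I —
Stage I.1 — burden on claimant; standard: the balance of probabilities (weight is at least 51).
    (a): 94 − 30 = 64 ≥ 51 [met]
  The claimant carries Stage I.1; the carrier now bears the burden.
Stage I.2 — burden on carrier; standard: a clear and cogent showing (weight exceeds 79).
    (b): 86 − 24 = 62 ≤ 79 [not met]
  The carrier does not carry Stage I.2.
So the claimant prevails on this issue.
— Issue II —
Stage II.1 — burden on claimant; standard: the preponderance of the evidence (weight is at least 54).
    (d): 87 − 33 = 54 ≥ 54 [met]
    (e): 85 − 17 = 68 ≥ 54 [met]
  Stage II.1 carried; the burden remains with the claimant.
Stage II.2 — burden on claimant; standard: the preponderance of the evidence (weight is at least 54).
    (f): 66 − 8 = 58 ≥ 54 [met]
  Stage II.2 carried; the final stage is satisfied.
All stages carried — the claimant prevails on this issue.
Per-issue: Issue I → claimant; Issue II → claimant. The claimant must prevail on every issue; overall, the claimant prevails.

claimant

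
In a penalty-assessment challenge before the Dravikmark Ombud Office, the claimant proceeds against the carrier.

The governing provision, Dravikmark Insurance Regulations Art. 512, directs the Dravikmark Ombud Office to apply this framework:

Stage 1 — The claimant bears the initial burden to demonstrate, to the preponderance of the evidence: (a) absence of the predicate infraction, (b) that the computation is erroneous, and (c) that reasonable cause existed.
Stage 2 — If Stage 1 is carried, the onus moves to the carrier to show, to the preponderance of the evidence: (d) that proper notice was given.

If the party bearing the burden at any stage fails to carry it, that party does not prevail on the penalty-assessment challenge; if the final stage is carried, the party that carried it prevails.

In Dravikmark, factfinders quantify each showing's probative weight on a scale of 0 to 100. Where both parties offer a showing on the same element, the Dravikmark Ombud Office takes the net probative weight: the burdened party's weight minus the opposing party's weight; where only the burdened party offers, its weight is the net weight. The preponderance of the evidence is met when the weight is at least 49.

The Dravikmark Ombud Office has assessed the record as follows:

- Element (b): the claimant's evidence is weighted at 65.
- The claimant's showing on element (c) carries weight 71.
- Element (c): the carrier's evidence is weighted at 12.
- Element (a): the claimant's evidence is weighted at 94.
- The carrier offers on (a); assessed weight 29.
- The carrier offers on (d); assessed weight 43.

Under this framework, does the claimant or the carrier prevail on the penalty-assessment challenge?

At Stage 1 the claimant must meet the preponderance of the evidence (weight is at least 49): on (a) the weight is 94 less the opposing 29 gives net 65, which does reach 49, so (a) meets the standard; on (b) the weight is 65, ≥ 49, so (b) meets the standard; on (c) the weight is 71 less the opposing 12 gives net 59, ≥ 49, so (c) meets the standard.
  The claimant carries Stage 1; the carrier now bears the burden.
At Stage 2 the carrier must meet the preponderance of the evidence (weight is at least 49): on (d) the weight is 43, < 49, so (d) does not meet the standard.
  Not every element is met, so the carrier fails to carry Stage 2.
The claimant prevails.

claimant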